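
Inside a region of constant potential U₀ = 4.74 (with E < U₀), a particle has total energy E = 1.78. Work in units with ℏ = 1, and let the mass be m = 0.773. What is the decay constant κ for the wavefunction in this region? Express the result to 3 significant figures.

κ = 2.14

Since E < U₀ the TISE in this region is ψ'' = κ²ψ with κ = √(2m(U₀ − E))/ℏ.
κ = √(2 × 0.773 × 2.96) = 2.139.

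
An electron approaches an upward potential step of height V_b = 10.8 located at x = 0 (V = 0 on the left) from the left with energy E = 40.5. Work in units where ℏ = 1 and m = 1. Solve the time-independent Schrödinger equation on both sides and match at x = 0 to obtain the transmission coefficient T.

T = 0.994

The wavenumbers are k₁ = √(2mE)/ℏ = 9.000 on the left and k₂ = √(2m(E − V_b))/ℏ = 7.707 on the right.
Continuity of ψ and ψ′ at the step yields the reflection amplitude r = (k₁ − k₂)/(k₁ + k₂) = 0.07738; thus R = |r|² = 0.005988, T = 0.9940.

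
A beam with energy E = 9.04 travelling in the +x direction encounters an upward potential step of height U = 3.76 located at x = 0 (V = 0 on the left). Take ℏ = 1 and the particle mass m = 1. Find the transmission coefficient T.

The wavenumbers are k₁ = √(2mE)/ℏ = 4.252 on the left and k₂ = √(2m(E − U))/ℏ = 3.250 on the right.
Continuity of ψ and ψ′ at the step yields the reflection amplitude r = (k₁ − k₂)/(k₁ + k₂) = 0.1336; thus R = |r|² = 0.01786, T = 0.9821.

T = 0.982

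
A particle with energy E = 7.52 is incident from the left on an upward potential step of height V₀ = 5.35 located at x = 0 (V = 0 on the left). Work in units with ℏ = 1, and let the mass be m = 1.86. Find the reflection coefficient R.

R = 0.0907

On each side the TISE gives plane waves with k = √(2m(E − V))/ℏ: k₁ = √(2·1.86·7.52) = 5.289, k₂ = √(2·1.86·2.17) = 2.841.
Matching ψ and ψ′ at x = 0 gives r = (k₁ − k₂)/(k₁ + k₂), so R = r² = 0.09065 and T = 1 − R = 0.9093.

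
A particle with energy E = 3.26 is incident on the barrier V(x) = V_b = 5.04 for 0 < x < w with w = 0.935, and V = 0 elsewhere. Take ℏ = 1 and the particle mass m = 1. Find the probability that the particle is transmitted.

E < V_b: inside the barrier ψ ∝ e^{±κx} with κ = √(2m(V_b − E))/ℏ = 1.887.
κw = 1.764, sinh(κw) = 2.833.
Matching ψ, ψ′ at both faces gives T = [1 + V_b² sinh²(κw) / (4E(V_b − E))]⁻¹ = 1/9.781 = 0.102.

T = 0.102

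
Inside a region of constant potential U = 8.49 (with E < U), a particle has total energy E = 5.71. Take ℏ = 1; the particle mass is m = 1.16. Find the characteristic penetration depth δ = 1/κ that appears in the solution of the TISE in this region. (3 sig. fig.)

Since E < U the TISE in this region is ψ'' = κ²ψ with κ = √(2m(U − E))/ℏ.
κ = √(2 × 1.16 × 2.78) = 2.540. The penetration depth is δ = 1/κ = 0.394.

δ = 0.394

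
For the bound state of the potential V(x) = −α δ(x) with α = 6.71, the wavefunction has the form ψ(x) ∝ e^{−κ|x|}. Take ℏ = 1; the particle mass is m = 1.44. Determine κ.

Integrating the TISE across x = 0 gives the cusp condition ψ'(0⁺) − ψ'(0⁻) = −(2mα/ℏ²)ψ(0).
With ψ ∝ e^{−κ|x|} this yields −2κ = −2mα/ℏ², so κ = mα/ℏ² = 9.662.

κ = 9.66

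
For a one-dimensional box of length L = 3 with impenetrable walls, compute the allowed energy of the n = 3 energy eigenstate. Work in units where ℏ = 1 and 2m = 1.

E = 9.87

Requiring ψ(0) = ψ(L) = 0 quantises k = nπ/L, hence E_n = ℏ²k²/2m = n²π²ℏ²/(2mL²).
E_3 = 3² × π² / (2 × 0.5 × 3²) = 9.870.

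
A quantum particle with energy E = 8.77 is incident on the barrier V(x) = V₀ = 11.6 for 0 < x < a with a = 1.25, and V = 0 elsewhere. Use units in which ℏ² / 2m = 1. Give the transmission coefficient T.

T = 0.0434

E < V₀: inside the barrier ψ ∝ e^{±κx} with κ = √(2m(V₀ − E))/ℏ = 1.682.
κa = 2.103, sinh(κa) = 4.034.
Matching ψ, ψ′ at both faces gives T = [1 + V₀² sinh²(κa) / (4E(V₀ − E))]⁻¹ = 1/23.05 = 0.0434.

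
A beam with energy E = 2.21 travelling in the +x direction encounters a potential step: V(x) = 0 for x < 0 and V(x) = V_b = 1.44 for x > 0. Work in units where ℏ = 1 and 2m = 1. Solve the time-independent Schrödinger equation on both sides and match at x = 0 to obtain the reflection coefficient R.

R = 0.0664

On each side the TISE gives plane waves with k = √(2m(E − V))/ℏ: k₁ = √(2·½·2.21) = 1.487, k₂ = √(2·½·0.77) = 0.8775.
Continuity of ψ and ψ′ at the step yields the reflection amplitude r = (k₁ − k₂)/(k₁ + k₂) = 0.2576; thus R = |r|² = 0.06638, T = 0.9336.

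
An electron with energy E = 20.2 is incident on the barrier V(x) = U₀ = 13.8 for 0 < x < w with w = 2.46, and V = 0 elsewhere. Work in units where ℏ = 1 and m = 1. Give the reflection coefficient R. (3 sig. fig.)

Above the barrier the interior wavenumber is k₂ = √(2m(E − U₀))/ℏ = 3.578, giving phase k₂w = 8.801.
Matching at both interfaces gives T⁻¹ = 1 + U₀² sin²(k₂w) / [4E(E − U₀)] = 1.126, hence T = 0.888.
R = 1 − T = 0.112.

R = 0.112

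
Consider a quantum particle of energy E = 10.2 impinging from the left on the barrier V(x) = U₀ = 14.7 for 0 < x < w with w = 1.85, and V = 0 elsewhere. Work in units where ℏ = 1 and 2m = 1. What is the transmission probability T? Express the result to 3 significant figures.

T = 0.00133

Since E < U₀ the interior solution is evanescent with decay constant κ = √(2m(U₀ − E))/ℏ = 2.121.
κw = 3.924, sinh(κw) = 25.30.
The exact tunnelling result is T⁻¹ = 1 + U₀² sinh²(κw) / [4E(U₀ − E)] = 754.5, so T = 0.00133.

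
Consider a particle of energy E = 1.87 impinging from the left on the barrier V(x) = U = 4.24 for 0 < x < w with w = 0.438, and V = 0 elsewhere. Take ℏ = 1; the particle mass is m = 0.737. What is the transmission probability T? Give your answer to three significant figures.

T = 0.542

Since E < U the interior solution is evanescent with decay constant κ = √(2m(U − E))/ℏ = 1.869.
κw = 0.8186, sinh(κw) = 0.9132.
Matching ψ, ψ′ at both faces gives T = [1 + U² sinh²(κw) / (4E(U − E))]⁻¹ = 1/1.846 = 0.542.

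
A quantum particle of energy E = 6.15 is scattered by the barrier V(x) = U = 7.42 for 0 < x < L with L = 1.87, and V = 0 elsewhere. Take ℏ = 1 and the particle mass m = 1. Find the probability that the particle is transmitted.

T = 0.00585

Since E < U the interior solution is evanescent with decay constant κ = √(2m(U − E))/ℏ = 1.594.
κL = 2.980, sinh(κL) = 9.821.
Matching ψ, ψ′ at both faces gives T = [1 + U² sinh²(κL) / (4E(U − E))]⁻¹ = 1/171.0 = 0.00585.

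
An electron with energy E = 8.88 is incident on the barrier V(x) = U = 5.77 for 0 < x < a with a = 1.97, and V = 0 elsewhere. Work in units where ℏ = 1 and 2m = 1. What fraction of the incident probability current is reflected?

E > U: inside the barrier k₂ = √(2m(E − U))/ℏ = 1.764, k₂a = 3.474.
Matching at both interfaces gives T⁻¹ = 1 + U² sin²(k₂a) / [4E(E − U)] = 1.032, hence T = 0.969.
R = 1 − T = 0.0311.

R = 0.0311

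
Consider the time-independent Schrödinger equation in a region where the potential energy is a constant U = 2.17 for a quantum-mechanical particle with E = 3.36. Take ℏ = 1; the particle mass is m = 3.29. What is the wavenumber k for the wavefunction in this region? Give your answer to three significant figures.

With E > U the solution is oscillatory, ψ ∝ e^{±ikx} with k = √(2m(E − U))/ℏ.
k = √(2 × 3.29 × 1.19) = 2.798.

k = 2.80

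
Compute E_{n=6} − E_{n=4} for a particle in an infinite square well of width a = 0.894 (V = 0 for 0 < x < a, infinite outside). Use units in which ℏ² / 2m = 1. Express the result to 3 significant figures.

ΔE = 247

E_n = n²π²ℏ²/(2ma²), so ΔE = (6² − 4²) π²ℏ²/(2ma²).
ΔE = 20 × π² / (2 × 0.5 × 0.894²) = 247.0.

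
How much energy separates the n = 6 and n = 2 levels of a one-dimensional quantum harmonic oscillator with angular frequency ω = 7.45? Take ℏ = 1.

ΔE = 29.8

E_n = ℏω(n + ½), so ΔE = (6 − 2) ℏω = 4 × 7.45 = 29.80.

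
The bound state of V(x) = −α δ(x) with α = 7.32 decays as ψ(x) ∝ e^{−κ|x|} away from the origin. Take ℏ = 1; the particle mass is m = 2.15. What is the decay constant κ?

Integrating the TISE across x = 0 gives the cusp condition ψ'(0⁺) − ψ'(0⁻) = −(2mα/ℏ²)ψ(0).
With ψ ∝ e^{−κ|x|} this yields −2κ = −2mα/ℏ², so κ = mα/ℏ² = 15.74.

κ = 15.7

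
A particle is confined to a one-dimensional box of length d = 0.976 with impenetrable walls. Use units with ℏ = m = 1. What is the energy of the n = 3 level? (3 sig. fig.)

E = 46.6

Requiring ψ(0) = ψ(d) = 0 quantises k = nπ/d, hence E_n = ℏ²k²/2m = n²π²ℏ²/(2md²).
E_3 = 3² × π² / (2 × 1 × 0.976²) = 46.62.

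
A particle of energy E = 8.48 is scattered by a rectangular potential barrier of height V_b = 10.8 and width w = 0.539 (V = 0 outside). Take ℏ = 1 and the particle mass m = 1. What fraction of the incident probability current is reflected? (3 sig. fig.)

E < V_b: inside the barrier ψ ∝ e^{±κx} with κ = √(2m(V_b − E))/ℏ = 2.154.
κw = 1.161, sinh(κw) = 1.440.
Matching ψ, ψ′ at both faces gives T = [1 + V_b² sinh²(κw) / (4E(V_b − E))]⁻¹ = 1/4.074 = 0.245.
R = 1 − T = 0.755.

R = 0.755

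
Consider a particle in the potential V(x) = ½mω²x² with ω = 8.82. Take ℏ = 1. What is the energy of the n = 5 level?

The oscillator eigenvalues are E_n = ℏω(n + ½), so E_5 = 8.82 × 5.5 = 48.51.

E = 48.5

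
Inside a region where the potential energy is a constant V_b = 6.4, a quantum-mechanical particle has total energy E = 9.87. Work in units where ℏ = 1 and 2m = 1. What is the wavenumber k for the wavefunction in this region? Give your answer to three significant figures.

k = 1.86

With E > V_b the solution is oscillatory, ψ ∝ e^{±ikx} with k = √(2m(E − V_b))/ℏ.
k = √(2 × 0.5 × 3.47) = 1.863.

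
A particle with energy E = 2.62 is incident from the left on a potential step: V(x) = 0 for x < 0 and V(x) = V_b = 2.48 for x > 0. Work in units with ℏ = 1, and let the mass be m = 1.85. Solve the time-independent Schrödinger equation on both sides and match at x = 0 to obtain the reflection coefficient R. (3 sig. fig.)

The wavenumbers are k₁ = √(2mE)/ℏ = 3.114 on the left and k₂ = √(2m(E − V_b))/ℏ = 0.7197 on the right.
Matching ψ and ψ′ at x = 0 gives r = (k₁ − k₂)/(k₁ + k₂), so R = r² = 0.3900 and T = 1 − R = 0.6100.

R = 0.390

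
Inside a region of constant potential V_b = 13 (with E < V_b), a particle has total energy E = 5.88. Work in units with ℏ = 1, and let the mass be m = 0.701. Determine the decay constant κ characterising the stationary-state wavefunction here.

Since E < V_b the TISE in this region is ψ'' = κ²ψ with κ = √(2m(V_b − E))/ℏ.
κ = √(2 × 0.701 × 7.12) = 3.159.

κ = 3.16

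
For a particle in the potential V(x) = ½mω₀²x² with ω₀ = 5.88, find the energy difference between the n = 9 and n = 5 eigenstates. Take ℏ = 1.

ΔE = 23.5

E_n = ℏω₀(n + ½), so ΔE = (9 − 5) ℏω₀ = 4 × 5.88 = 23.52.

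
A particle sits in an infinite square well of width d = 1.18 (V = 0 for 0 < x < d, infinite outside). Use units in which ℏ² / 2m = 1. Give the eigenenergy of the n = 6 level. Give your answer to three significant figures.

The infinite-well eigenfunctions ψ_n = √(2/d) sin(nπx/d) vanish at both walls, giving E_n = n²π²ℏ²/(2md²).
E_6 = 6² × π² / (2 × 0.5 × 1.18²) = 255.2.

E = 255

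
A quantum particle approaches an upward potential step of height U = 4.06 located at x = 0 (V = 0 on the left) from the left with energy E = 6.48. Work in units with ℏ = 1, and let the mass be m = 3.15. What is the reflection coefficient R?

The wavenumbers are k₁ = √(2mE)/ℏ = 6.389 on the left and k₂ = √(2m(E − U))/ℏ = 3.905 on the right.
Matching ψ and ψ′ at x = 0 gives r = (k₁ − k₂)/(k₁ + k₂), so R = r² = 0.05826 and T = 1 − R = 0.9417.

R = 0.0583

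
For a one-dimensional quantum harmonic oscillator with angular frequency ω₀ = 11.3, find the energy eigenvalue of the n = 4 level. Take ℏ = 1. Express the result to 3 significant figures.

E = 50.9

Using E_n = (n + ½)ℏω₀: E_4 = 4.5 × 11.3 = 50.85.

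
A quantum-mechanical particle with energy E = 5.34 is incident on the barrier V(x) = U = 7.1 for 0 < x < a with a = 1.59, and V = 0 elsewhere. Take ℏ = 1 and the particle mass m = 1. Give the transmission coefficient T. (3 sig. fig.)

T = 0.00763

Since E < U the interior solution is evanescent with decay constant κ = √(2m(U − E))/ℏ = 1.876.
κa = 2.983, sinh(κa) = 9.849.
The exact tunnelling result is T⁻¹ = 1 + U² sinh²(κa) / [4E(U − E)] = 131.1, so T = 0.00763.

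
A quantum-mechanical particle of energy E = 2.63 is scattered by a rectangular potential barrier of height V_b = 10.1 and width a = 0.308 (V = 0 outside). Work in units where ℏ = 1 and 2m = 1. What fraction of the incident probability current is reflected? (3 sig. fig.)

Since E < V_b the interior solution is evanescent with decay constant κ = √(2m(V_b − E))/ℏ = 2.733.
κa = 0.8418, sinh(κa) = 0.9448.
The exact tunnelling result is T⁻¹ = 1 + V_b² sinh²(κa) / [4E(V_b − E)] = 2.159, so T = 0.463.
R = 1 − T = 0.537.

R = 0.537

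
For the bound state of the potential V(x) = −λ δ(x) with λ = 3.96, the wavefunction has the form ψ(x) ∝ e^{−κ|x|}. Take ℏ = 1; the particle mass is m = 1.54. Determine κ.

Integrating the TISE across x = 0 gives the cusp condition ψ'(0⁺) − ψ'(0⁻) = −(2mλ/ℏ²)ψ(0).
With ψ ∝ e^{−κ|x|} this yields −2κ = −2mλ/ℏ², so κ = mλ/ℏ² = 6.098.

κ = 6.10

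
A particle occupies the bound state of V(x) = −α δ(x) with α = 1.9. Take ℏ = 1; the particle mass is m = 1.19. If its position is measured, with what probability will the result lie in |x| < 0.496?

P = 0.894

The normalised bound state is ψ = √κ e^{−κ|x|} with κ = mα/ℏ² = 2.261.
P(|x| < d) = ∫_{−d}^{d} κ e^{−2κ|x|} dx = 1 − e^{−2κd} = 1 − e^{−2.243} = 0.8939.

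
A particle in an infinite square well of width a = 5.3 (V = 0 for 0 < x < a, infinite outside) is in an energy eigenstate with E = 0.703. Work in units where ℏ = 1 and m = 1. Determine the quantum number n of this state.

From E_n = n²π²ℏ²/(2ma²) invert to n = √(2ma²E)/(πℏ).
n = (5.3/π) × √(2 × 1 × 0.703) = 2.000 → n = 2.

n = 2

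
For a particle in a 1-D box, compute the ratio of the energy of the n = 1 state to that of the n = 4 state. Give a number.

Since E_n ∝ n², the ratio is (1/4)² = 0.0625.

0.0625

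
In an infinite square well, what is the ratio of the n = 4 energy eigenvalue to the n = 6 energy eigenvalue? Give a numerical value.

0.444444

E_n = n²π²ℏ²/(2mL²) so the ratio is n₂²/n₁² = 16/36 = 0.444444.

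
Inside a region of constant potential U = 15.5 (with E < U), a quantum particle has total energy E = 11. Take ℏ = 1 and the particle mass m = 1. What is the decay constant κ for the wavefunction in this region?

κ = 3.00

Since E < U the TISE in this region is ψ'' = κ²ψ with κ = √(2m(U − E))/ℏ.
κ = √(2 × 1 × 4.5) = 3.000.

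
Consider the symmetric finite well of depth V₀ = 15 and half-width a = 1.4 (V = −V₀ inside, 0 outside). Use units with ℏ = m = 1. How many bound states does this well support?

Define the well-strength parameter z₀ = (a/ℏ)√(2mV₀) = 1.4 × √(2·1·15) = 7.668.
The even/odd transcendental equations gain one root per π/2 in z₀, giving N = 1 + ⌊2z₀/π⌋ = 1 + ⌊4.882⌋ = 5.

N = 5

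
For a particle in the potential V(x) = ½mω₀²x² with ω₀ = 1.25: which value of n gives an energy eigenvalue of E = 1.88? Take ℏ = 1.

n = 1

E_n = ℏω₀(n + ½) ⇒ n = E/(ℏω₀) − ½ = 1.88/1.25 − 0.5 = 1.004 → n = 1.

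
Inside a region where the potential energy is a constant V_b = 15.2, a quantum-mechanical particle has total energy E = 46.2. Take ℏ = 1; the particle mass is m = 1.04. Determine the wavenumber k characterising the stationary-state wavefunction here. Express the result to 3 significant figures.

k = 8.03

With E > V_b the solution is oscillatory, ψ ∝ e^{±ikx} with k = √(2m(E − V_b))/ℏ.
k = √(2 × 1.04 × 31) = 8.030.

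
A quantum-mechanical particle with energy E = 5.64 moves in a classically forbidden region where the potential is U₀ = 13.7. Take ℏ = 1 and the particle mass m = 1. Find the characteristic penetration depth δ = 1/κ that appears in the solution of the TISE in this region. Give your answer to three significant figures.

Since E < U₀ the TISE in this region is ψ'' = κ²ψ with κ = √(2m(U₀ − E))/ℏ.
κ = √(2 × 1 × 8.06) = 4.015. The penetration depth is δ = 1/κ = 0.249.

δ = 0.249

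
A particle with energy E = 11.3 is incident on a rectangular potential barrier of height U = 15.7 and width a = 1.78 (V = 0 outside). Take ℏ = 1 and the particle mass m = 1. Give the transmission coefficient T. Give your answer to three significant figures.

T = 0.0000836

E < U: inside the barrier ψ ∝ e^{±κx} with κ = √(2m(U − E))/ℏ = 2.966.
κa = 5.280, sinh(κa) = 98.22.
The exact tunnelling result is T⁻¹ = 1 + U² sinh²(κa) / [4E(U − E)] = 11960, so T = 0.0000836.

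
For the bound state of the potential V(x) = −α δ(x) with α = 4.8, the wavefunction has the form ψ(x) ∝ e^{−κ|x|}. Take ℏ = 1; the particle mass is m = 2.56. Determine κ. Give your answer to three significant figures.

Integrate −(ℏ²/2m)ψ'' − αδ(x)ψ = Eψ from −ε to +ε: the ψ'' term gives ψ'(0⁺) − ψ'(0⁻) and the δ term gives −(2mα/ℏ²)ψ(0).
With ψ ∝ e^{−κ|x|} this yields −2κ = −2mα/ℏ², so κ = mα/ℏ² = 12.29.

κ = 12.3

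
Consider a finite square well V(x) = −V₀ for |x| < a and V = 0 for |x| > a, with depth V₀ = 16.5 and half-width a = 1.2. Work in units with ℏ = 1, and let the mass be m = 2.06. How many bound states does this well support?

The dimensionless depth is z₀ = a√(2mV₀)/ℏ = 1.2 × √(67.98) = 9.894.
A new bound state (alternating even/odd) appears each time z₀ passes a multiple of π/2, so N = ⌊2z₀/π⌋ + 1 = ⌊6.299⌋ + 1 = 7.

N = 7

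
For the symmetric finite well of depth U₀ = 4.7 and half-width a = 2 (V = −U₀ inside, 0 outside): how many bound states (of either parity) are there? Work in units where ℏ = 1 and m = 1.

Define the well-strength parameter z₀ = (a/ℏ)√(2mU₀) = 2 × √(2·1·4.7) = 6.132.
A new bound state (alternating even/odd) appears each time z₀ passes a multiple of π/2, so N = ⌊2z₀/π⌋ + 1 = ⌊3.904⌋ + 1 = 4.

N = 4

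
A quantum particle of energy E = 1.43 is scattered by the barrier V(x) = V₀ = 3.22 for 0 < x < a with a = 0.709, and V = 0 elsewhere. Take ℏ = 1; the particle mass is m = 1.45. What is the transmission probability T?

E < V₀: inside the barrier ψ ∝ e^{±κx} with κ = √(2m(V₀ − E))/ℏ = 2.278.
κa = 1.615, sinh(κa) = 2.415.
The exact tunnelling result is T⁻¹ = 1 + V₀² sinh²(κa) / [4E(V₀ − E)] = 6.908, so T = 0.145.

T = 0.145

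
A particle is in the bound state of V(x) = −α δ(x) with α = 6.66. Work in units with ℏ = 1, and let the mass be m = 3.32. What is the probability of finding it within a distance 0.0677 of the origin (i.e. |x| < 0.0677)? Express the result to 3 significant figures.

P = 0.950

The normalised bound state is ψ = √κ e^{−κ|x|} with κ = mα/ℏ² = 22.11.
P(|x| < d) = ∫_{−d}^{d} κ e^{−2κ|x|} dx = 1 − e^{−2κd} = 1 − e^{−2.994} = 0.9499.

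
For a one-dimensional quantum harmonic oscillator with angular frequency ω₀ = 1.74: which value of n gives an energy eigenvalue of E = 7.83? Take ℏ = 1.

E_n = ℏω₀(n + ½) ⇒ n = E/(ℏω₀) − ½ = 7.83/1.74 − 0.5 = 4.000 → n = 4.

n = 4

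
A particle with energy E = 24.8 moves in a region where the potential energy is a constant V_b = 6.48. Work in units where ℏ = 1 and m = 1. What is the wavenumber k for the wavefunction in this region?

With E > V_b the solution is oscillatory, ψ ∝ e^{±ikx} with k = √(2m(E − V_b))/ℏ.
k = √(2 × 1 × 18.32) = 6.053.

k = 6.05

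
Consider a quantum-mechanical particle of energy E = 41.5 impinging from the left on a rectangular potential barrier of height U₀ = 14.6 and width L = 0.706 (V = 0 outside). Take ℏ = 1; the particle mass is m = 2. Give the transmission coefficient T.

E > U₀: inside the barrier k₂ = √(2m(E − U₀))/ℏ = 10.37, k₂L = 7.323.
Matching at both interfaces gives T⁻¹ = 1 + U₀² sin²(k₂L) / [4E(E − U₀)] = 1.036, hence T = 0.966.

T = 0.966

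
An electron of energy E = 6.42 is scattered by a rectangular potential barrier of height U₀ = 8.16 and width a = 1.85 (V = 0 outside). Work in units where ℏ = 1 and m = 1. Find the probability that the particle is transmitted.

T = 0.00270

Since E < U₀ the interior solution is evanescent with decay constant κ = √(2m(U₀ − E))/ℏ = 1.865.
κa = 3.451, sinh(κa) = 15.75.
Matching ψ, ψ′ at both faces gives T = [1 + U₀² sinh²(κa) / (4E(U₀ − E))]⁻¹ = 1/370.8 = 0.00270.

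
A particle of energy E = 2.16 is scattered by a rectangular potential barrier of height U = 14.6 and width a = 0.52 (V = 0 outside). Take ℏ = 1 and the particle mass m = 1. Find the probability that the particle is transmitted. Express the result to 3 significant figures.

E < U: inside the barrier ψ ∝ e^{±κx} with κ = √(2m(U − E))/ℏ = 4.988.
κa = 2.594, sinh(κa) = 6.653.
Matching ψ, ψ′ at both faces gives T = [1 + U² sinh²(κa) / (4E(U − E))]⁻¹ = 1/88.77 = 0.0113.

T = 0.0113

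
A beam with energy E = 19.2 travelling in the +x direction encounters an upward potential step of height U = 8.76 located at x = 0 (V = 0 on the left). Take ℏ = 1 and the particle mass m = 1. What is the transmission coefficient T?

On each side the TISE gives plane waves with k = √(2m(E − V))/ℏ: k₁ = √(2·1·19.2) = 6.197, k₂ = √(2·1·10.44) = 4.569.
Continuity of ψ and ψ′ at the step yields the reflection amplitude r = (k₁ − k₂)/(k₁ + k₂) = 0.1511; thus R = |r|² = 0.02285, T = 0.9772.

T = 0.977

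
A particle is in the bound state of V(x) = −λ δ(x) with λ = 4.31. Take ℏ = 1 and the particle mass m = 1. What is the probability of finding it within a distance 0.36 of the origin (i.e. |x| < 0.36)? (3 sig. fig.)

P = 0.955

The normalised bound state is ψ = √κ e^{−κ|x|} with κ = mλ/ℏ² = 4.310.
P(|x| < d) = ∫_{−d}^{d} κ e^{−2κ|x|} dx = 1 − e^{−2κd} = 1 − e^{−3.103} = 0.9551.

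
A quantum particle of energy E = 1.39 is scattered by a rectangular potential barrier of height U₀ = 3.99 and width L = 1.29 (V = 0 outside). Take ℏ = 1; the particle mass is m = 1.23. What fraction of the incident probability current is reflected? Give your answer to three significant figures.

Since E < U₀ the interior solution is evanescent with decay constant κ = √(2m(U₀ − E))/ℏ = 2.529.
κL = 3.262, sinh(κL) = 13.04.
The exact tunnelling result is T⁻¹ = 1 + U₀² sinh²(κL) / [4E(U₀ − E)] = 188.2, so T = 0.00531.
R = 1 − T = 0.995.

R = 0.995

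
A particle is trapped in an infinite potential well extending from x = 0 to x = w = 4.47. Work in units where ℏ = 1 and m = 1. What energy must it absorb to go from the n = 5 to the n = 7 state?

E_n = n²π²ℏ²/(2mw²), so ΔE = (7² − 5²) π²ℏ²/(2mw²).
ΔE = 24 × π² / (2 × 1 × 4.47²) = 5.927.

ΔE = 5.93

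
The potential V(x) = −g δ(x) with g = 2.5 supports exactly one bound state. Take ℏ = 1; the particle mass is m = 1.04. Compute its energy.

E = -3.25

The bound state is ψ(x) = √κ e^{−κ|x|}. The derivative jump ψ'(0⁺) − ψ'(0⁻) = −(2mg/ℏ²)ψ(0) fixes κ = mg/ℏ² = 2.600.
Then E = −ℏ²κ²/(2m) = −mg²/(2ℏ²) = -3.250.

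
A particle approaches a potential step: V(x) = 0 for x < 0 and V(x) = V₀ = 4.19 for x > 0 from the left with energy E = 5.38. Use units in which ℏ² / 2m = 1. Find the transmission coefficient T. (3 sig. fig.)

T = 0.870

The wavenumbers are k₁ = √(2mE)/ℏ = 2.319 on the left and k₂ = √(2m(E − V₀))/ℏ = 1.091 on the right.
Continuity of ψ and ψ′ at the step yields the reflection amplitude r = (k₁ − k₂)/(k₁ + k₂) = 0.3603; thus R = |r|² = 0.1298, T = 0.8702.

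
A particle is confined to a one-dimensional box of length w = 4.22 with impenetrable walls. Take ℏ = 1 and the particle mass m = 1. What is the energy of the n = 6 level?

E = 9.98

Requiring ψ(0) = ψ(w) = 0 quantises k = nπ/w, hence E_n = ℏ²k²/2m = n²π²ℏ²/(2mw²).
E_6 = 6² × π² / (2 × 1 × 4.22²) = 9.976.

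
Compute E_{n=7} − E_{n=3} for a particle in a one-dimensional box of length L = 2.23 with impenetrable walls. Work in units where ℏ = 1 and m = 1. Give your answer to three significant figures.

ΔE = 39.7

E_n = n²π²ℏ²/(2mL²), so ΔE = (7² − 3²) π²ℏ²/(2mL²).
ΔE = 40 × π² / (2 × 1 × 2.23²) = 39.69.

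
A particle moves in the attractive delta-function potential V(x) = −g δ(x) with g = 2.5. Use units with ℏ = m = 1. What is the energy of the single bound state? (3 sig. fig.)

The bound state is ψ(x) = √κ e^{−κ|x|}. The derivative jump ψ'(0⁺) − ψ'(0⁻) = −(2mg/ℏ²)ψ(0) fixes κ = mg/ℏ² = 2.500.
Then E = −ℏ²κ²/(2m) = −mg²/(2ℏ²) = -3.125.

E = -3.13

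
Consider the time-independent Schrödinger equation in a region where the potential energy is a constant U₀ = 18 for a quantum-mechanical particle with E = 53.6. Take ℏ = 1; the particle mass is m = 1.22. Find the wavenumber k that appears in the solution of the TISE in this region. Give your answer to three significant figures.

With E > U₀ the solution is oscillatory, ψ ∝ e^{±ikx} with k = √(2m(E − U₀))/ℏ.
k = √(2 × 1.22 × 35.6) = 9.320.

k = 9.32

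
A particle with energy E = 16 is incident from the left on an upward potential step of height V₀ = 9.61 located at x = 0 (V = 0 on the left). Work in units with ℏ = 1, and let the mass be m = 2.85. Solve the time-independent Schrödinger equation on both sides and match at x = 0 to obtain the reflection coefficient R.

The wavenumbers are k₁ = √(2mE)/ℏ = 9.550 on the left and k₂ = √(2m(E − V₀))/ℏ = 6.035 on the right.
Continuity of ψ and ψ′ at the step yields the reflection amplitude r = (k₁ − k₂)/(k₁ + k₂) = 0.2255; thus R = |r|² = 0.05086, T = 0.9491.

R = 0.0509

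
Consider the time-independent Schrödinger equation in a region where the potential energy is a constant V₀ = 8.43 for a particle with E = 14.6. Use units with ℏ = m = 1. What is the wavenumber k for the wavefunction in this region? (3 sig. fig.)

With E > V₀ the solution is oscillatory, ψ ∝ e^{±ikx} with k = √(2m(E − V₀))/ℏ.
k = √(2 × 1 × 6.17) = 3.513.

k = 3.51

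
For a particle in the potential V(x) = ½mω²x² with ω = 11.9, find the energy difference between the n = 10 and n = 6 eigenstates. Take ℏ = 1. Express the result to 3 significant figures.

ΔE = 47.6

E_n = ℏω(n + ½), so ΔE = (10 − 6) ℏω = 4 × 11.9 = 47.60.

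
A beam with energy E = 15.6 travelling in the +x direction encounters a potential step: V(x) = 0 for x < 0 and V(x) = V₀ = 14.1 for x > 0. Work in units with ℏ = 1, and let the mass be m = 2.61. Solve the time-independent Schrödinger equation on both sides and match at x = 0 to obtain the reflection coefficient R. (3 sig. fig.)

The wavenumbers are k₁ = √(2mE)/ℏ = 9.024 on the left and k₂ = √(2m(E − V₀))/ℏ = 2.798 on the right.
Continuity of ψ and ψ′ at the step yields the reflection amplitude r = (k₁ − k₂)/(k₁ + k₂) = 0.5266; thus R = |r|² = 0.2773, T = 0.7227.

R = 0.277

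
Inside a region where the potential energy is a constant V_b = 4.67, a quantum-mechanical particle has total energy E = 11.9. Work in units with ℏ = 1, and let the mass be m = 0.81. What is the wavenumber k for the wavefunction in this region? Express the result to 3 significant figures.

k = 3.42

With E > V_b the solution is oscillatory, ψ ∝ e^{±ikx} with k = √(2m(E − V_b))/ℏ.
k = √(2 × 0.81 × 7.23) = 3.422.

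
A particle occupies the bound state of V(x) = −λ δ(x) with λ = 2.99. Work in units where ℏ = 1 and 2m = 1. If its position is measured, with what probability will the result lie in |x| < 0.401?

The normalised bound state is ψ = √κ e^{−κ|x|} with κ = mλ/ℏ² = 1.495.
P(|x| < d) = ∫_{−d}^{d} κ e^{−2κ|x|} dx = 1 − e^{−2κd} = 1 − e^{−1.199} = 0.6985.

P = 0.699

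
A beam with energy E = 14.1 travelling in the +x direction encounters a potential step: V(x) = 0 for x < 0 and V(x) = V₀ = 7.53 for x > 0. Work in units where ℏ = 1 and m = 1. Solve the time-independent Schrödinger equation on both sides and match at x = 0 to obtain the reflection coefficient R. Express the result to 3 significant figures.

On each side the TISE gives plane waves with k = √(2m(E − V))/ℏ: k₁ = √(2·1·14.1) = 5.310, k₂ = √(2·1·6.57) = 3.625.
Continuity of ψ and ψ′ at the step yields the reflection amplitude r = (k₁ − k₂)/(k₁ + k₂) = 0.1886; thus R = |r|² = 0.03558, T = 0.9644.

R = 0.0356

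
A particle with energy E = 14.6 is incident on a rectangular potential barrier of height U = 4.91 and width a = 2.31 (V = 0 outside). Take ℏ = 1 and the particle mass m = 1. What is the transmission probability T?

Above the barrier the interior wavenumber is k₂ = √(2m(E − U))/ℏ = 4.402, giving phase k₂a = 10.17.
Matching at both interfaces gives T⁻¹ = 1 + U² sin²(k₂a) / [4E(E − U)] = 1.020, hence T = 0.981.

T = 0.981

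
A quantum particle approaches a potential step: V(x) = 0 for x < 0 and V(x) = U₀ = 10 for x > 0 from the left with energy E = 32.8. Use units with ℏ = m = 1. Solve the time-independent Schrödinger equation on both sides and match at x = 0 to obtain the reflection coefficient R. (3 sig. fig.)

On each side the TISE gives plane waves with k = √(2m(E − V))/ℏ: k₁ = √(2·1·32.8) = 8.099, k₂ = √(2·1·22.8) = 6.753.
Continuity of ψ and ψ′ at the step yields the reflection amplitude r = (k₁ − k₂)/(k₁ + k₂) = 0.09067; thus R = |r|² = 0.008221, T = 0.9918.

R = 0.00822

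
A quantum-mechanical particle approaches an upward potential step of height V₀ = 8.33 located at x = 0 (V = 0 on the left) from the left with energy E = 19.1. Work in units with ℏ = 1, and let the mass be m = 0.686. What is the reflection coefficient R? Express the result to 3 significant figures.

On each side the TISE gives plane waves with k = √(2m(E − V))/ℏ: k₁ = √(2·0.686·19.1) = 5.119, k₂ = √(2·0.686·10.77) = 3.844.
Continuity of ψ and ψ′ at the step yields the reflection amplitude r = (k₁ − k₂)/(k₁ + k₂) = 0.1423; thus R = |r|² = 0.02024, T = 0.9798.

R = 0.0202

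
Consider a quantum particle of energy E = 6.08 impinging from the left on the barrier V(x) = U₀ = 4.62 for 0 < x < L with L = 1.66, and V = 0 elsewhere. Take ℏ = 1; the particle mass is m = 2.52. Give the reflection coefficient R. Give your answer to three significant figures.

R = 0.365

E > U₀: inside the barrier k₂ = √(2m(E − U₀))/ℏ = 2.713, k₂L = 4.503.
Matching at both interfaces gives T⁻¹ = 1 + U₀² sin²(k₂L) / [4E(E − U₀)] = 1.575, hence T = 0.635.
R = 1 − T = 0.365.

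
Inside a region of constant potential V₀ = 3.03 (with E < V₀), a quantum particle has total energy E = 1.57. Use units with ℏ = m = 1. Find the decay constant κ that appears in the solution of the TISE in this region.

Since E < V₀ the TISE in this region is ψ'' = κ²ψ with κ = √(2m(V₀ − E))/ℏ.
κ = √(2 × 1 × 1.46) = 1.709.

κ = 1.71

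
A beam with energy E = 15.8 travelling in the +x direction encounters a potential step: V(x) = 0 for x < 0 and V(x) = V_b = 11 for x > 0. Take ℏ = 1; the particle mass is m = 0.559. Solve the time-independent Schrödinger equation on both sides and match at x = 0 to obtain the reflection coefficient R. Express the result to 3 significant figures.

R = 0.0837

On each side the TISE gives plane waves with k = √(2m(E − V))/ℏ: k₁ = √(2·0.559·15.8) = 4.203, k₂ = √(2·0.559·4.8) = 2.317.
Matching ψ and ψ′ at x = 0 gives r = (k₁ − k₂)/(k₁ + k₂), so R = r² = 0.08372 and T = 1 − R = 0.9163.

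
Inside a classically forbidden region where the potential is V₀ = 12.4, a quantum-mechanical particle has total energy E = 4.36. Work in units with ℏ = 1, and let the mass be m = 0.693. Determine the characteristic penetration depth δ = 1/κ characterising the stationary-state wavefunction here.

Since E < V₀ the TISE in this region is ψ'' = κ²ψ with κ = √(2m(V₀ − E))/ℏ.
κ = √(2 × 0.693 × 8.04) = 3.338. The penetration depth is δ = 1/κ = 0.300.

δ = 0.300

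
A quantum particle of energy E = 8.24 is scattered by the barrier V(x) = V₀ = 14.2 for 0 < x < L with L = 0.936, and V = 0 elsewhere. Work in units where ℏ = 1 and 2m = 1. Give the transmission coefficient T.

T = 0.0396

E < V₀: inside the barrier ψ ∝ e^{±κx} with κ = √(2m(V₀ − E))/ℏ = 2.441.
κL = 2.285, sinh(κL) = 4.862.
Matching ψ, ψ′ at both faces gives T = [1 + V₀² sinh²(κL) / (4E(V₀ − E))]⁻¹ = 1/25.27 = 0.0396.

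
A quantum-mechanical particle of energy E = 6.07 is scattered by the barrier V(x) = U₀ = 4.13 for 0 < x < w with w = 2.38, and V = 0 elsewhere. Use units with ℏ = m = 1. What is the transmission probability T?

Above the barrier the interior wavenumber is k₂ = √(2m(E − U₀))/ℏ = 1.970, giving phase k₂w = 4.688.
T = [1 + U₀² sin²(k₂w) / (4E(E − U₀))]⁻¹ = 1/1.362 = 0.734.

T = 0.734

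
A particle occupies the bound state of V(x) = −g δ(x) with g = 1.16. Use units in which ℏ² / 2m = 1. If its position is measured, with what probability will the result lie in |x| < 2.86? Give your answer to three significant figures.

The normalised bound state is ψ = √κ e^{−κ|x|} with κ = mg/ℏ² = 0.5800.
P(|x| < d) = ∫_{−d}^{d} κ e^{−2κ|x|} dx = 1 − e^{−2κd} = 1 − e^{−3.318} = 0.9638.

P = 0.964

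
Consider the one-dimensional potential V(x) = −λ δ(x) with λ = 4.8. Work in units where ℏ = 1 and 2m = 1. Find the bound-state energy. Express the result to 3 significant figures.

E = -5.76

For x ≠ 0 the bound state is ψ ∝ e^{−κ|x|}; integrating the TISE across the delta gives the cusp condition 2κ = 2mλ/ℏ², so κ = 2.400.
Then E = −ℏ²κ²/(2m) = −mλ²/(2ℏ²) = -5.760.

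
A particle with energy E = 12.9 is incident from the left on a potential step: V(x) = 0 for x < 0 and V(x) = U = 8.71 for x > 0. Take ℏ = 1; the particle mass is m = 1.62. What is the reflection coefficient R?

The wavenumbers are k₁ = √(2mE)/ℏ = 6.465 on the left and k₂ = √(2m(E − U))/ℏ = 3.685 on the right.
Matching ψ and ψ′ at x = 0 gives r = (k₁ − k₂)/(k₁ + k₂), so R = r² = 0.07505 and T = 1 − R = 0.9250.

R = 0.0750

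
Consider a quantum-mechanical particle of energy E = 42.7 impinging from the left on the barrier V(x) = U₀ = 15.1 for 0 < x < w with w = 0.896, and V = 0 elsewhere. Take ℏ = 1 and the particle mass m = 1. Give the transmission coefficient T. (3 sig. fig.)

E > U₀: inside the barrier k₂ = √(2m(E − U₀))/ℏ = 7.430, k₂w = 6.657.
T = [1 + U₀² sin²(k₂w) / (4E(E − U₀))]⁻¹ = 1/1.006 = 0.994.

T = 0.994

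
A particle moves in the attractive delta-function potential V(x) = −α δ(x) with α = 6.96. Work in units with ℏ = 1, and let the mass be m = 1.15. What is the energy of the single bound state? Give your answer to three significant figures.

The bound state is ψ(x) = √κ e^{−κ|x|}. The derivative jump ψ'(0⁺) − ψ'(0⁻) = −(2mα/ℏ²)ψ(0) fixes κ = mα/ℏ² = 8.004.
Then E = −ℏ²κ²/(2m) = −mα²/(2ℏ²) = -27.85.

E = -27.9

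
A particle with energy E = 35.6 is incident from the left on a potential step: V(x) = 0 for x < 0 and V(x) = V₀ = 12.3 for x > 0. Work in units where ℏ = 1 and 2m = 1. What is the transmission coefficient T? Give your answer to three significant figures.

On each side the TISE gives plane waves with k = √(2m(E − V))/ℏ: k₁ = √(2·½·35.6) = 5.967, k₂ = √(2·½·23.3) = 4.827.
Matching ψ and ψ′ at x = 0 gives r = (k₁ − k₂)/(k₁ + k₂), so R = r² = 0.01115 and T = 1 − R = 0.9889.

T = 0.989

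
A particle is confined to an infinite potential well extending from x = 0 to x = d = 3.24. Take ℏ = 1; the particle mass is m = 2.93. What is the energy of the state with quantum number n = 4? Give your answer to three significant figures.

E = 2.57

The infinite-well eigenfunctions ψ_n = √(2/d) sin(nπx/d) vanish at both walls, giving E_n = n²π²ℏ²/(2md²).
E_4 = 4² × π² / (2 × 2.93 × 3.24²) = 2.567.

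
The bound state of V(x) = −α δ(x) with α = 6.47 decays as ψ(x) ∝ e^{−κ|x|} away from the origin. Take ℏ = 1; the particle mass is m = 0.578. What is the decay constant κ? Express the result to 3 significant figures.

κ = 3.74

Integrating the TISE across x = 0 gives the cusp condition ψ'(0⁺) − ψ'(0⁻) = −(2mα/ℏ²)ψ(0).
With ψ ∝ e^{−κ|x|} this yields −2κ = −2mα/ℏ², so κ = mα/ℏ² = 3.740.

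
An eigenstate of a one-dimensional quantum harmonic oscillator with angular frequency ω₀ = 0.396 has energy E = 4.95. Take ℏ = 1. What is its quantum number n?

n = 12

Invert E_n = (n + ½)ℏω₀: n = E/ℏω₀ − ½ = 12.000, so n = 12.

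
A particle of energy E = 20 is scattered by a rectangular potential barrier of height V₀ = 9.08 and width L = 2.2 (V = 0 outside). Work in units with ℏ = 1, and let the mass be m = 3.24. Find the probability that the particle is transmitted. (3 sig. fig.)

T = 0.989

E > V₀: inside the barrier k₂ = √(2m(E − V₀))/ℏ = 8.412, k₂L = 18.51.
T = [1 + V₀² sin²(k₂L) / (4E(E − V₀))]⁻¹ = 1/1.011 = 0.989.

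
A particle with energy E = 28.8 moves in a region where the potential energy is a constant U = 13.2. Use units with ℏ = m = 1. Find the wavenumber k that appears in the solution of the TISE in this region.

k = 5.59

With E > U the solution is oscillatory, ψ ∝ e^{±ikx} with k = √(2m(E − U))/ℏ.
k = √(2 × 1 × 15.6) = 5.586.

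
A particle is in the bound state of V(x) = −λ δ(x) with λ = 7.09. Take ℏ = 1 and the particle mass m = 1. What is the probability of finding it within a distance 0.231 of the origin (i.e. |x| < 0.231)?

P = 0.962

The normalised bound state is ψ = √κ e^{−κ|x|} with κ = mλ/ℏ² = 7.090.
P(|x| < d) = ∫_{−d}^{d} κ e^{−2κ|x|} dx = 1 − e^{−2κd} = 1 − e^{−3.276} = 0.9622.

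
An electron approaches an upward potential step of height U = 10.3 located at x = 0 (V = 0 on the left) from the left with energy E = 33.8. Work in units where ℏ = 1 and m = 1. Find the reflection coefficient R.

The wavenumbers are k₁ = √(2mE)/ℏ = 8.222 on the left and k₂ = √(2m(E − U))/ℏ = 6.856 on the right.
Continuity of ψ and ψ′ at the step yields the reflection amplitude r = (k₁ − k₂)/(k₁ + k₂) = 0.09062; thus R = |r|² = 0.008211, T = 0.9918.

R = 0.00821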